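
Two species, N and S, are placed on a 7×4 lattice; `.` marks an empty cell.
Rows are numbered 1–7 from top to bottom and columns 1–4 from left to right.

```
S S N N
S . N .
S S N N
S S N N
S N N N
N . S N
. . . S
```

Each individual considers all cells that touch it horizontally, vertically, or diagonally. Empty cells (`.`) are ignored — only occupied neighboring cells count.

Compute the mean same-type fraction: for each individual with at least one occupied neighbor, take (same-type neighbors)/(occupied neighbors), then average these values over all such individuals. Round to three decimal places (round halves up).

(1,1)S 2/2
(1,2)S 2/4
(1,3)N 2/3
(1,4)N 2/2
(2,1)S 4/4
(2,3)N 4/6
(3,1)S 4/4
(3,2)S 4/7
(3,3)N 4/6
(3,4)N 4/4
(4,1)S 4/5
(4,2)S 4/8
(4,3)N 6/8
(4,4)N 5/5
(5,1)S 2/4
(5,2)N 3/7
(5,3)N 5/7
(5,4)N 4/5
(6,1)N 1/2
(6,3)S 1/5
(6,4)N 2/4
(7,4)S 1/2
Sum over 22 individuals: 2/2 + 2/4 + 2/3 + 2/2 + 4/4 + 4/6 + 4/4 + 4/7 + 4/6 + 4/4 + 4/5 + 4/8 + 6/8 + 5/5 + 2/4 + 3/7 + 5/7 + 4/5 + 1/2 + 1/5 + 2/4 + 1/2 = 2137/140; mean = 2137/140 ÷ 22 = 2137/3080 = 0.693831… → 0.694.

0.694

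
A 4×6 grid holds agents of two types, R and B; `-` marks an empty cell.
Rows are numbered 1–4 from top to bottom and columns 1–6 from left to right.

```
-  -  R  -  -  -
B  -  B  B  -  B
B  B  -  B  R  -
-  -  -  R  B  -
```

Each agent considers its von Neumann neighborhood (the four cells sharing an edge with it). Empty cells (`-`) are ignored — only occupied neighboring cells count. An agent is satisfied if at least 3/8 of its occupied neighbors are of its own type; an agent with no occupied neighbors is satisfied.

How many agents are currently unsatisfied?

5

Row 1: (1,3)R 0/1 not
Row 2: (2,1)B 1/1 satisfied · (2,3)B 1/2 satisfied · (2,4)B 2/2 satisfied · (2,6)B 0/0 satisfied
Row 3: (3,1)B 2/2 satisfied · (3,2)B 1/1 satisfied · (3,4)B 1/3 not · (3,5)R 0/2 not
Row 4: (4,4)R 0/2 not · (4,5)B 0/2 not
Unsatisfied: (1,3), (3,4), (3,5), (4,4), (4,5) — 5 in total.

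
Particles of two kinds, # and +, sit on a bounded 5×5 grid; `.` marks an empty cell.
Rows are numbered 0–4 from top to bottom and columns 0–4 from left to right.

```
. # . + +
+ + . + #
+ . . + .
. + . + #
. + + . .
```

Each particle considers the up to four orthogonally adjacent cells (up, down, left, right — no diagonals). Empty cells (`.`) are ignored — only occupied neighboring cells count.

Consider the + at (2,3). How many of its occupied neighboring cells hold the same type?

Occupied neighbors of (2,3): (1,3)=+, (3,3)=+.
Same type (+): 2 of 2.

2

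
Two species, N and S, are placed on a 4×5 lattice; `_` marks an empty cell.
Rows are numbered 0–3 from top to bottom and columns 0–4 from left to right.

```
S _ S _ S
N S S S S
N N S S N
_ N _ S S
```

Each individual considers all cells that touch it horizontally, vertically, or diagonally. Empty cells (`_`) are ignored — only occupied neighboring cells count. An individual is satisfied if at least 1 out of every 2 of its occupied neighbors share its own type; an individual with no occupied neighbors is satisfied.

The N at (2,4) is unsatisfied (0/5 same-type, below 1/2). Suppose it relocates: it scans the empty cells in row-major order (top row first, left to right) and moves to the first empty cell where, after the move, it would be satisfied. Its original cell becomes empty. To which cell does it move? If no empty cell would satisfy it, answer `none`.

Vacating (2,4). Empty cells in order:
  (0,1): 1/5 same-type → still unsatisfied.
  (0,3): 0/5 same-type → still unsatisfied.
  (3,0): 3/3 same-type → satisfied — stop here.

(3,0)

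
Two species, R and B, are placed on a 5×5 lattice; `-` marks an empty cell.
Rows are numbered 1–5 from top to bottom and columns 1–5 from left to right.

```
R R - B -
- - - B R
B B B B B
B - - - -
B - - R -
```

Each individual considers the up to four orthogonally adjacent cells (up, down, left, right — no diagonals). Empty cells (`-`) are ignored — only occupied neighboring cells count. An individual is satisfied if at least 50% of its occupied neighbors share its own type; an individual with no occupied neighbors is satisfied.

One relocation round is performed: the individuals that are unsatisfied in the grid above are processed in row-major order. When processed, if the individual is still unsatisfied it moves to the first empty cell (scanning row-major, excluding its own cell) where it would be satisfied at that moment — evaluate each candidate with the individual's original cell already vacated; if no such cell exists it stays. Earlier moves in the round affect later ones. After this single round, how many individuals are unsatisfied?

0

Initially unsatisfied (in order): (2,5).
  (2,5) → (1,3).
Resulting grid:
R R R B -
- - - B -
B B B B B
B - - - -
B - - R -
All satisfied now.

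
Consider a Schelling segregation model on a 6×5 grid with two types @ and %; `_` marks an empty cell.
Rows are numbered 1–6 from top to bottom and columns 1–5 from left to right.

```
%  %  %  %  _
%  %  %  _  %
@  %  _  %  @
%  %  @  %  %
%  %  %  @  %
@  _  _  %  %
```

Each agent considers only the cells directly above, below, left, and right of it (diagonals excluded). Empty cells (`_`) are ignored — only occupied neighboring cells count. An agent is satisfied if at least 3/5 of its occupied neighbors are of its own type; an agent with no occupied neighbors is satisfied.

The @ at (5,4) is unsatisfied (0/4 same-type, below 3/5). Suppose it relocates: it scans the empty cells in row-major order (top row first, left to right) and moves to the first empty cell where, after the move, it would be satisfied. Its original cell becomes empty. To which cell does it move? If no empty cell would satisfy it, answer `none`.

Vacating (5,4). Empty cells in order:
  (1,5): 0/2 same-type → still unsatisfied.
  (2,4): 0/4 same-type → still unsatisfied.
  (3,3): 1/4 same-type → still unsatisfied.
  (6,2): 1/2 same-type → still unsatisfied.
  (6,3): 0/2 same-type → still unsatisfied.

none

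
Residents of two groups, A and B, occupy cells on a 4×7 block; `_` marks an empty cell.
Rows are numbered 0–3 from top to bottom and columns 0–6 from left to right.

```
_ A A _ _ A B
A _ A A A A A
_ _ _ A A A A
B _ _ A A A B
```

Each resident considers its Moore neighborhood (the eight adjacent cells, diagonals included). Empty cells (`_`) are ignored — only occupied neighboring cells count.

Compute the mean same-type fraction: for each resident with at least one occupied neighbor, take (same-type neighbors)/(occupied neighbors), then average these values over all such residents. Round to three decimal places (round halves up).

0.827

Row 0: (0,1)A 3/3 · (0,2)A 3/3 · (0,5)A 3/4 · (0,6)B 0/3
Row 1: (1,0)A 1/1 · (1,2)A 4/4 · (1,3)A 5/5 · (1,4)A 6/6 · (1,5)A 6/7 · (1,6)A 4/5
Row 2: (2,3)A 6/6 · (2,4)A 8/8 · (2,5)A 7/8 · (2,6)A 4/5
Row 3: (3,0)B — no occupied neighbors · (3,3)A 3/3 · (3,4)A 5/5 · (3,5)A 4/5 · (3,6)B 0/3
Sum over 18 residents: 3/3 + 3/3 + 3/4 + 0/3 + 1/1 + 4/4 + 5/5 + 6/6 + 6/7 + 4/5 + 6/6 + 8/8 + 7/8 + 4/5 + 3/3 + 5/5 + 4/5 + 0/3 = 4167/280; mean = 4167/280 ÷ 18 = 463/560 = 0.826785… → 0.827.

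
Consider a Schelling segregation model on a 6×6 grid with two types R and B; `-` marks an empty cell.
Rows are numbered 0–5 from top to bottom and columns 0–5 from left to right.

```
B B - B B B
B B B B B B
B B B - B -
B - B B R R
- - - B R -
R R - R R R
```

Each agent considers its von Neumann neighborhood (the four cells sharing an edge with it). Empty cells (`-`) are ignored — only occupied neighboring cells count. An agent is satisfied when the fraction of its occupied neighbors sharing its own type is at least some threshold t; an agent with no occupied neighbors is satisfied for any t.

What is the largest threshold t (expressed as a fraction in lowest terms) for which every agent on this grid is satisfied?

(0,0)B 2/2
(0,1)B 2/2
(0,3)B 2/2
(0,4)B 3/3
(0,5)B 2/2
(1,0)B 3/3
(1,1)B 4/4
(1,2)B 3/3
(1,3)B 3/3
(1,4)B 4/4
(1,5)B 2/2
(2,0)B 3/3
(2,1)B 3/3
(2,2)B 3/3
(2,4)B 1/2
(3,0)B 1/1
(3,2)B 2/2
(3,3)B 2/3
(3,4)R 2/4
(3,5)R 1/1
(4,3)B 1/3
(4,4)R 2/3
(5,0)R 1/1
(5,1)R 1/1
(5,3)R 1/2
(5,4)R 3/3
(5,5)R 1/1
The smallest same-type fraction is 1/3 at (4,3), which reduces to 1/3. Any threshold above that leaves this agent unsatisfied.

1/3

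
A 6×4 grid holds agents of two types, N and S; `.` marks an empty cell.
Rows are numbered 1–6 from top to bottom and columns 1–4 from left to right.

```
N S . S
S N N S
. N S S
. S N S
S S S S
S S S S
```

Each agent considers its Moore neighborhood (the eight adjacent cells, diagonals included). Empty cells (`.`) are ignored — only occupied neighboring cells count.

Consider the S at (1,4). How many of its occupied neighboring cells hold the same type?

1

Occupied neighbors of (1,4): (2,3)=N, (2,4)=S.
Same type (S): 1 of 2.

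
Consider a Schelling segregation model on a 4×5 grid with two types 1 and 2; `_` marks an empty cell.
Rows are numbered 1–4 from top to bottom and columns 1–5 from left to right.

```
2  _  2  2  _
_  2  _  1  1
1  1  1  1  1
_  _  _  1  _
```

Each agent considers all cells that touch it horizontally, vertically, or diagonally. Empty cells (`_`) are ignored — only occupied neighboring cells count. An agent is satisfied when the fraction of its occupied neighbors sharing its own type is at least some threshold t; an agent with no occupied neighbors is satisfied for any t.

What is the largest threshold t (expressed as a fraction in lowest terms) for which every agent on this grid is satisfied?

1/3

(1,1)2 1/1
(1,3)2 2/3
(1,4)2 1/3
(2,2)2 2/5
(2,4)1 4/6
(2,5)1 3/4
(3,1)1 1/2
(3,2)1 2/3
(3,3)1 4/5
(3,4)1 5/5
(3,5)1 4/4
(4,4)1 3/3
The smallest same-type fraction is 1/3 at (1,4), which reduces to 1/3. Any threshold above that leaves this agent unsatisfied.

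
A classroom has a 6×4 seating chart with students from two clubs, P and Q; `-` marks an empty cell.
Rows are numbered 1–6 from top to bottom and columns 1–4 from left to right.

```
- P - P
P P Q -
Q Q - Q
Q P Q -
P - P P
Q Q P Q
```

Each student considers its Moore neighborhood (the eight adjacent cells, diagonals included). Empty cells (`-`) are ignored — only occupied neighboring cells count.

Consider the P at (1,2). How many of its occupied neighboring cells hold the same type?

Occupied neighbors of (1,2): (2,1)=P, (2,2)=P, (2,3)=Q.
Same type (P): 2 of 3.

2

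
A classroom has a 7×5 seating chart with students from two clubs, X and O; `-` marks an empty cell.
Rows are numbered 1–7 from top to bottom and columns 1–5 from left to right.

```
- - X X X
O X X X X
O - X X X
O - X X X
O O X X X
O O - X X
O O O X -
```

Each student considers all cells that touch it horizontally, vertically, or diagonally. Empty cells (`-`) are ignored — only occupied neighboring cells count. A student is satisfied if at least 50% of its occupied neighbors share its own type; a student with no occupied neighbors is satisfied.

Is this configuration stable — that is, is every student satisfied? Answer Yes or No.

Yes

(1,3)X 4/4 ✓
(1,4)X 5/5 ✓
(1,5)X 3/3 ✓
(2,1)O 1/2 ✓
(2,2)X 3/5 ✓
(2,3)X 6/6 ✓
(2,4)X 8/8 ✓
(2,5)X 5/5 ✓
(3,1)O 2/3 ✓
(3,3)X 6/6 ✓
(3,4)X 8/8 ✓
(3,5)X 5/5 ✓
(4,1)O 3/3 ✓
(4,3)X 5/6 ✓
(4,4)X 8/8 ✓
(4,5)X 5/5 ✓
(5,1)O 4/4 ✓
(5,2)O 4/6 ✓
(5,3)X 4/6 ✓
(5,4)X 7/7 ✓
(5,5)X 5/5 ✓
(6,1)O 5/5 ✓
(6,2)O 6/7 ✓
(6,4)X 5/6 ✓
(6,5)X 4/4 ✓
(7,1)O 3/3 ✓
(7,2)O 4/4 ✓
(7,3)O 2/4 ✓
(7,4)X 2/3 ✓
All meet the threshold, so the configuration is stable.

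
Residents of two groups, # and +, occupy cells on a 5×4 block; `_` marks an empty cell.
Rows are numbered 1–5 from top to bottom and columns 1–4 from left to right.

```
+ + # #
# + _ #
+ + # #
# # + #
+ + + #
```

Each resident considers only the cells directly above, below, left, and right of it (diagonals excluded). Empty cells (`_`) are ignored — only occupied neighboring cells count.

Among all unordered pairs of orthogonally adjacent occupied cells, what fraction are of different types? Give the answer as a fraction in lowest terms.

13/27

Scan each occupied cell's neighbors to the right and below so each pair is counted once.
From row 1: 2 unlike of 6 pairs (running 2/6).
From row 2: 2 unlike of 4 pairs (running 4/10).
From row 3: 4 unlike of 7 pairs (running 8/17).
From row 4: 4 unlike of 7 pairs (running 12/24).
From row 5: 1 unlike of 3 pairs (running 13/27).
Total adjacent occupied pairs: 27; unlike-type pairs: 13.
13/27 is already in lowest terms.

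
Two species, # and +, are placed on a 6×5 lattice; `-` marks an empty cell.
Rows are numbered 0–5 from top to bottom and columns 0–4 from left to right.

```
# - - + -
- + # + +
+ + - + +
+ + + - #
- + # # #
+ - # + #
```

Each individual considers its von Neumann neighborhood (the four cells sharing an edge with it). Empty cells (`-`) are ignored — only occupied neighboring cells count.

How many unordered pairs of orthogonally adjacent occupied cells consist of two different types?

Scan each occupied cell's neighbors to the right and below so each pair is counted once.
Row 0: +(0,3)–+(1,3)=  → 0/1 unlike.
Row 1: +(1,1)–#(1,2)≠ +(1,1)–+(2,1)= #(1,2)–+(1,3)≠ +(1,3)–+(1,4)= +(1,3)–+(2,3)= +(1,4)–+(2,4)=  → 2/6 unlike.
Row 2: +(2,0)–+(2,1)= +(2,0)–+(3,0)= +(2,1)–+(3,1)= +(2,3)–+(2,4)= +(2,4)–#(3,4)≠  → 1/5 unlike.
Row 3: +(3,0)–+(3,1)= +(3,1)–+(3,2)= +(3,1)–+(4,1)= +(3,2)–#(4,2)≠ #(3,4)–#(4,4)=  → 1/5 unlike.
Row 4: +(4,1)–#(4,2)≠ #(4,2)–#(4,3)= #(4,2)–#(5,2)= #(4,3)–#(4,4)= #(4,3)–+(5,3)≠ #(4,4)–#(5,4)=  → 2/6 unlike.
Row 5: #(5,2)–+(5,3)≠ +(5,3)–#(5,4)≠  → 2/2 unlike.
Total adjacent occupied pairs: 25; unlike-type pairs: 8.

8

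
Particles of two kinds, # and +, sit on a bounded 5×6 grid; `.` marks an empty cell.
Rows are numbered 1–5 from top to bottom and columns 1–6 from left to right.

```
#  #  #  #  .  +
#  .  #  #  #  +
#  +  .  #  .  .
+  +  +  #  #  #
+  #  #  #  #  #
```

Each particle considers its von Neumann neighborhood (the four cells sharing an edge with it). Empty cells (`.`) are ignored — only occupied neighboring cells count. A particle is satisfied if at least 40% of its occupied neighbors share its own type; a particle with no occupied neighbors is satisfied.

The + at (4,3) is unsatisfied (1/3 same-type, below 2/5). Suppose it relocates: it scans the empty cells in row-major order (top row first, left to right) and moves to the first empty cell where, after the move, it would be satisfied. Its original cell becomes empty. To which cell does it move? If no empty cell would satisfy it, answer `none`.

(3,6)

Vacating (4,3). Empty cells in order:
  (1,5): 1/3 same-type → still unsatisfied.
  (2,2): 1/4 same-type → still unsatisfied.
  (3,3): 1/3 same-type → still unsatisfied.
  (3,5): 0/3 same-type → still unsatisfied.
  (3,6): 1/2 same-type → satisfied — stop here.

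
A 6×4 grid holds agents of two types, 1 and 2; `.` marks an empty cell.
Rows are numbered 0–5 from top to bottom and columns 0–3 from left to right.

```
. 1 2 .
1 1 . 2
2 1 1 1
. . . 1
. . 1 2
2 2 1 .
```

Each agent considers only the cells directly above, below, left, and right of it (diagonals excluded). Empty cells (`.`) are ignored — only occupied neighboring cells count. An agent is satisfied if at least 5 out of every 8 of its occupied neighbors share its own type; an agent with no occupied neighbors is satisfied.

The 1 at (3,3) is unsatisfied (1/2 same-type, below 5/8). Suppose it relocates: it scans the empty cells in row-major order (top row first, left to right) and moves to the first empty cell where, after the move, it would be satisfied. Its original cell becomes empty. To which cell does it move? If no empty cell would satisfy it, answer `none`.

Vacating (3,3). Empty cells in order:
  (0,0): 2/2 same-type → satisfied — stop here.

(0,0)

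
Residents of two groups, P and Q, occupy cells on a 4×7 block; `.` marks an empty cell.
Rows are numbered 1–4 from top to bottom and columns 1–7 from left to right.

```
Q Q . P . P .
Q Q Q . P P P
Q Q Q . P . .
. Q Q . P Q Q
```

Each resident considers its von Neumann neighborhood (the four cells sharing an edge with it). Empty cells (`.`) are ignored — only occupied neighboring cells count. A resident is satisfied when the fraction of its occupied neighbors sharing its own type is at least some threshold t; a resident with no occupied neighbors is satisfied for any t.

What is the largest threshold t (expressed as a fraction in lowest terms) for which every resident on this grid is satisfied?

Row 1: (1,1)Q 2/2 · (1,2)Q 2/2 · (1,4)P — no occupied neighbors · (1,6)P 1/1
Row 2: (2,1)Q 3/3 · (2,2)Q 4/4 · (2,3)Q 2/2 · (2,5)P 2/2 · (2,6)P 3/3 · (2,7)P 1/1
Row 3: (3,1)Q 2/2 · (3,2)Q 4/4 · (3,3)Q 3/3 · (3,5)P 2/2
Row 4: (4,2)Q 2/2 · (4,3)Q 2/2 · (4,5)P 1/2 · (4,6)Q 1/2 · (4,7)Q 1/1
The smallest same-type fraction is 1/2 at (4,5), which reduces to 1/2. Any threshold above that leaves this resident unsatisfied.

1/2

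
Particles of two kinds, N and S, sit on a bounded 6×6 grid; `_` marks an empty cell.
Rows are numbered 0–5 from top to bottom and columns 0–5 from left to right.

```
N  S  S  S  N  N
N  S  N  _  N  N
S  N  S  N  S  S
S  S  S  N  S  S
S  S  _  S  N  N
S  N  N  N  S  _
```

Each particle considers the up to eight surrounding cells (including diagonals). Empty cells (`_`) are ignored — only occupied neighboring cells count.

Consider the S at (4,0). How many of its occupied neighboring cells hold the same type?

Occupied neighbors of (4,0): (3,0)=S, (3,1)=S, (4,1)=S, (5,0)=S, (5,1)=N.
Same type (S): 4 of 5.

4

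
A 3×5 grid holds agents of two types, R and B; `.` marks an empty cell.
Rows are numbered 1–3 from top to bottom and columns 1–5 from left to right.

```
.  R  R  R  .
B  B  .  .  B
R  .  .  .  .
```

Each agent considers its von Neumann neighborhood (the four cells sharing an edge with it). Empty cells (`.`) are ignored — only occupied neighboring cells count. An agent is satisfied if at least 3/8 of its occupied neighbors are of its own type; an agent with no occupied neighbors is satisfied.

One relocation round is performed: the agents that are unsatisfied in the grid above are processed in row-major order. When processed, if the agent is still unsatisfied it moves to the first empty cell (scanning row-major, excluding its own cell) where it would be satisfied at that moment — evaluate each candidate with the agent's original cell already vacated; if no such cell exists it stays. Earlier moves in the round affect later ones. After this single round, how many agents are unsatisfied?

0

Initially unsatisfied (in order): (3,1).
  (3,1) → (1,1).
Resulting grid:
R R R R .
B B . . B
. . . . .
All satisfied now.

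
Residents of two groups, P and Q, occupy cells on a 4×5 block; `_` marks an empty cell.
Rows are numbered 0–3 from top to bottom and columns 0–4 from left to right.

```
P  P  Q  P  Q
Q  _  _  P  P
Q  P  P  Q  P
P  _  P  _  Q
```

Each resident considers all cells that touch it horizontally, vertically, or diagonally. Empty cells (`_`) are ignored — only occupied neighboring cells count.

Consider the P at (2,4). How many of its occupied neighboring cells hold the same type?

2

Occupied neighbors of (2,4): (1,3)=P, (1,4)=P, (2,3)=Q, (3,4)=Q.
Same type (P): 2 of 4.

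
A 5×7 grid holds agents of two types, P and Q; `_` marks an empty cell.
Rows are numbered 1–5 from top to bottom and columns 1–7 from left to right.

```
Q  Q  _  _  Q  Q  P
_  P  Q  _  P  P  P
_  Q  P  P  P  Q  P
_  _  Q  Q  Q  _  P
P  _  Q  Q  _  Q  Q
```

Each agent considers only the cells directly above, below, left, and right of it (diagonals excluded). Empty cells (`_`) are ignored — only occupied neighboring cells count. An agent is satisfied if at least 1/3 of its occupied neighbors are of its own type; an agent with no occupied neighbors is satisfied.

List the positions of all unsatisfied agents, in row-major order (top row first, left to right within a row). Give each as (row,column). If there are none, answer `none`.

(1,1)Q 1/1 ✓
(1,2)Q 1/2 ✓
(1,5)Q 1/2 ✓
(1,6)Q 1/3 ✓
(1,7)P 1/2 ✓
(2,2)P 0/3 ✗
(2,3)Q 0/2 ✗
(2,5)P 2/3 ✓
(2,6)P 2/4 ✓
(2,7)P 3/3 ✓
(3,2)Q 0/2 ✗
(3,3)P 1/4 ✗
(3,4)P 2/3 ✓
(3,5)P 2/4 ✓
(3,6)Q 0/3 ✗
(3,7)P 2/3 ✓
(4,3)Q 2/3 ✓
(4,4)Q 3/4 ✓
(4,5)Q 1/2 ✓
(4,7)P 1/2 ✓
(5,1)P 0/0 ✓
(5,3)Q 2/2 ✓
(5,4)Q 2/2 ✓
(5,6)Q 1/1 ✓
(5,7)Q 1/2 ✓

(2,2), (2,3), (3,2), (3,3), (3,6)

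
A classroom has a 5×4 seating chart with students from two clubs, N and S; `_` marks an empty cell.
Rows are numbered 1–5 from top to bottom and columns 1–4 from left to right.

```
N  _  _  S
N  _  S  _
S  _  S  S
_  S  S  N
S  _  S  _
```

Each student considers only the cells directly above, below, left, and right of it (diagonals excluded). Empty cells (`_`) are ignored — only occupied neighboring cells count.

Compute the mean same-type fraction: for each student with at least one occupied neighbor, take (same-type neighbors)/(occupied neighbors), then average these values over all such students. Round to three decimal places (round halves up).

0.675

Row 1: (1,1)N 1/1 · (1,4)S — no occupied neighbors
Row 2: (2,1)N 1/2 · (2,3)S 1/1
Row 3: (3,1)S 0/1 · (3,3)S 3/3 · (3,4)S 1/2
Row 4: (4,2)S 1/1 · (4,3)S 3/4 · (4,4)N 0/2
Row 5: (5,1)S — no occupied neighbors · (5,3)S 1/1
Sum over 10 students: 1/1 + 1/2 + 1/1 + 0/1 + 3/3 + 1/2 + 1/1 + 3/4 + 0/2 + 1/1 = 27/4; mean = 27/4 ÷ 10 = 27/40 = 0.675 → 0.675.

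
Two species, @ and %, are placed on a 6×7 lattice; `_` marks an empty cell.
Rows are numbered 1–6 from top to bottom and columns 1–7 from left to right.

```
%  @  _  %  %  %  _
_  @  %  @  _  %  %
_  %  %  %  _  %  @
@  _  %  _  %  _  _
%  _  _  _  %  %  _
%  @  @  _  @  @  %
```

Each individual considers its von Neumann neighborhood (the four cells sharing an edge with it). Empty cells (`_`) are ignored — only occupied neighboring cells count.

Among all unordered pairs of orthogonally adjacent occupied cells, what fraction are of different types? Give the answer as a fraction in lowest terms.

Scan each occupied cell's neighbors to the right and below so each pair is counted once.
Row 1: %(1,1)–@(1,2)≠ @(1,2)–@(2,2)= %(1,4)–%(1,5)= %(1,4)–@(2,4)≠ %(1,5)–%(1,6)= %(1,6)–%(2,6)=  → 2/6 unlike.
Row 2: @(2,2)–%(2,3)≠ @(2,2)–%(3,2)≠ %(2,3)–@(2,4)≠ %(2,3)–%(3,3)= @(2,4)–%(3,4)≠ %(2,6)–%(2,7)= %(2,6)–%(3,6)= %(2,7)–@(3,7)≠  → 5/8 unlike.
Row 3: %(3,2)–%(3,3)= %(3,3)–%(3,4)= %(3,3)–%(4,3)= %(3,6)–@(3,7)≠  → 1/4 unlike.
Row 4: @(4,1)–%(5,1)≠ %(4,5)–%(5,5)=  → 1/2 unlike.
Row 5: %(5,1)–%(6,1)= %(5,5)–%(5,6)= %(5,5)–@(6,5)≠ %(5,6)–@(6,6)≠  → 2/4 unlike.
Row 6: %(6,1)–@(6,2)≠ @(6,2)–@(6,3)= @(6,5)–@(6,6)= @(6,6)–%(6,7)≠  → 2/4 unlike.
Total adjacent occupied pairs: 28; unlike-type pairs: 13.
13/28 is already in lowest terms.

13/28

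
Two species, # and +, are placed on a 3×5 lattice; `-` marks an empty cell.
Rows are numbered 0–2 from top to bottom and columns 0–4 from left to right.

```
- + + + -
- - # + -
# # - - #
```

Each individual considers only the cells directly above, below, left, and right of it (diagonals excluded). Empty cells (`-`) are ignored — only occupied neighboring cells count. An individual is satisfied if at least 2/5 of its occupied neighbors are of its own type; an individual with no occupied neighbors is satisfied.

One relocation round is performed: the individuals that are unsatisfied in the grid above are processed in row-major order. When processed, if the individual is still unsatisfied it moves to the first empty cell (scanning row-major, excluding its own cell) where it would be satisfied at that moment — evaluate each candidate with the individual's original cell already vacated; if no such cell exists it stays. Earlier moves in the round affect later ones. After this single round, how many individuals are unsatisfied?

0

Initially unsatisfied (in order): (1,2).
  (1,2) → (1,0).
Resulting grid:
- + + + -
# - - + -
# # - - #
All satisfied now.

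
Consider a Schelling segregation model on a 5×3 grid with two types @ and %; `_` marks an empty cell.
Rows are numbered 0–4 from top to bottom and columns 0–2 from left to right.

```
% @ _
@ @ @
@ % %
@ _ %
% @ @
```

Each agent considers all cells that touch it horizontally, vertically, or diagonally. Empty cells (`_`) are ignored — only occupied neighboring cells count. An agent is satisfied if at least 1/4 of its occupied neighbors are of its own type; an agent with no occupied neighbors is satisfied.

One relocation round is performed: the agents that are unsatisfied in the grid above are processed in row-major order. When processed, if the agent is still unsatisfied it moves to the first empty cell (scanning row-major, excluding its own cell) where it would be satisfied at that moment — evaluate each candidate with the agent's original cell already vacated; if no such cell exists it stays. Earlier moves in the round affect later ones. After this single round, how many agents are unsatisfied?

0

Initially unsatisfied (in order): (0,0), (4,0).
  (0,0) → (3,1).
  (4,0): now satisfied by earlier moves; stays.
Resulting grid:
_ @ _
@ @ @
@ % %
@ % %
% @ @
All satisfied now.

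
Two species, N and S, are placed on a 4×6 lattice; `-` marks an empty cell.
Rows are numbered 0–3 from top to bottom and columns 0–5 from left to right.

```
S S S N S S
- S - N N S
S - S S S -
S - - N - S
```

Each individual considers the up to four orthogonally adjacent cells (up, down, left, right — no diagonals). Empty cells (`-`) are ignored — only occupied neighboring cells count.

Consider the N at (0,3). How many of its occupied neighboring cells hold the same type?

Occupied neighbors of (0,3): (1,3)=N, (0,2)=S, (0,4)=S.
Same type (N): 1 of 3.

1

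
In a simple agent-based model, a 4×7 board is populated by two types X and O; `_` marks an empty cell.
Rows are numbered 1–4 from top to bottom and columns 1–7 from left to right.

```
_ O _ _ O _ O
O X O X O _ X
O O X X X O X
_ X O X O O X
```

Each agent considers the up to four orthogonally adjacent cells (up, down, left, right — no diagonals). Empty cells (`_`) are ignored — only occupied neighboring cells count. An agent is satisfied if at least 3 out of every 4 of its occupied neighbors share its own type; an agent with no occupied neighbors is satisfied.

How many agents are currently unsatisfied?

19

Row 1: (1,2)O 0/1 ✗ · (1,5)O 1/1 ✓ · (1,7)O 0/1 ✗
Row 2: (2,1)O 1/2 ✗ · (2,2)X 0/4 ✗ · (2,3)O 0/3 ✗ · (2,4)X 1/3 ✗ · (2,5)O 1/3 ✗ · (2,7)X 1/2 ✗
Row 3: (3,1)O 2/2 ✓ · (3,2)O 1/4 ✗ · (3,3)X 1/4 ✗ · (3,4)X 4/4 ✓ · (3,5)X 1/4 ✗ · (3,6)O 1/3 ✗ · (3,7)X 2/3 ✗
Row 4: (4,2)X 0/2 ✗ · (4,3)O 0/3 ✗ · (4,4)X 1/3 ✗ · (4,5)O 1/3 ✗ · (4,6)O 2/3 ✗ · (4,7)X 1/2 ✗
Unsatisfied: (1,2), (1,7), (2,1), (2,2), (2,3), (2,4), (2,5), (2,7), (3,2), (3,3), (3,5), (3,6), (3,7), (4,2), (4,3), (4,4), (4,5), (4,6), (4,7) — 19 in total.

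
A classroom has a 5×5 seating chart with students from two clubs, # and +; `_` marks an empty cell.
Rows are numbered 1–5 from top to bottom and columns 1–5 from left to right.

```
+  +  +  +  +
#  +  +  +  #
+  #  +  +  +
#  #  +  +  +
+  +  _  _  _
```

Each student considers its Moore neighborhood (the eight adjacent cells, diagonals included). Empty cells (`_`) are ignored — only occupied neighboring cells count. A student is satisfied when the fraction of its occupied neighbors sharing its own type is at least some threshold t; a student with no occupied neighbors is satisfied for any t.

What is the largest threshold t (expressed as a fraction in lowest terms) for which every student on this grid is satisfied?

(1,1)+ 2/3
(1,2)+ 4/5
(1,3)+ 5/5
(1,4)+ 4/5
(1,5)+ 2/3
(2,1)# 1/5
(2,2)+ 6/8
(2,3)+ 7/8
(2,4)+ 7/8
(2,5)# 0/5
(3,1)+ 1/5
(3,2)# 3/8
(3,3)+ 6/8
(3,4)+ 7/8
(3,5)+ 4/5
(4,1)# 2/5
(4,2)# 2/7
(4,3)+ 4/6
(4,4)+ 5/5
(4,5)+ 3/3
(5,1)+ 1/3
(5,2)+ 2/4
The smallest same-type fraction is 0/5 at (2,5), which reduces to 0/1. Any threshold above that leaves this student unsatisfied.

0/1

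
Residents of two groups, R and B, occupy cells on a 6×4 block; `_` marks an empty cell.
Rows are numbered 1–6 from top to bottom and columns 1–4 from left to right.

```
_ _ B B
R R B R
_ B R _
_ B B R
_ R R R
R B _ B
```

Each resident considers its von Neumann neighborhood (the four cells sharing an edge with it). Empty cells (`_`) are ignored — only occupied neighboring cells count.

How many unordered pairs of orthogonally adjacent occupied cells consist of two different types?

Scan each occupied cell's neighbors to the right and below so each pair is counted once.
Row 1: B(1,3)–B(1,4)= B(1,3)–B(2,3)= B(1,4)–R(2,4)≠  → 1/3 unlike.
Row 2: R(2,1)–R(2,2)= R(2,2)–B(2,3)≠ R(2,2)–B(3,2)≠ B(2,3)–R(2,4)≠ B(2,3)–R(3,3)≠  → 4/5 unlike.
Row 3: B(3,2)–R(3,3)≠ B(3,2)–B(4,2)= R(3,3)–B(4,3)≠  → 2/3 unlike.
Row 4: B(4,2)–B(4,3)= B(4,2)–R(5,2)≠ B(4,3)–R(4,4)≠ B(4,3)–R(5,3)≠ R(4,4)–R(5,4)=  → 3/5 unlike.
Row 5: R(5,2)–R(5,3)= R(5,2)–B(6,2)≠ R(5,3)–R(5,4)= R(5,4)–B(6,4)≠  → 2/4 unlike.
Row 6: R(6,1)–B(6,2)≠  → 1/1 unlike.
Total adjacent occupied pairs: 21; unlike-type pairs: 13.

13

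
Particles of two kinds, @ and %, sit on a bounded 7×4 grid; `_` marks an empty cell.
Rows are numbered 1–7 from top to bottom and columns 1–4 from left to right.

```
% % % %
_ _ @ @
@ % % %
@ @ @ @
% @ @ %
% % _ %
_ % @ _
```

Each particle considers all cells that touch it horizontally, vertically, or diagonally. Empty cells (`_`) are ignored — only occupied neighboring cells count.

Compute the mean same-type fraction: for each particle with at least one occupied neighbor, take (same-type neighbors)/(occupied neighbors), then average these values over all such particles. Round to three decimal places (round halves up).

0.449

Row 1: (1,1)% 1/1 · (1,2)% 2/3 · (1,3)% 2/4 · (1,4)% 1/3
Row 2: (2,3)@ 1/7 · (2,4)@ 1/5
Row 3: (3,1)@ 2/3 · (3,2)% 1/6 · (3,3)% 2/7 · (3,4)% 1/5
Row 4: (4,1)@ 3/5 · (4,2)@ 5/8 · (4,3)@ 4/8 · (4,4)@ 2/5
Row 5: (5,1)% 2/5 · (5,2)@ 4/7 · (5,3)@ 4/7 · (5,4)% 1/4
Row 6: (6,1)% 3/4 · (6,2)% 3/6 · (6,4)% 1/3
Row 7: (7,2)% 2/3 · (7,3)@ 0/3
Sum over 23 particles: 1/1 + 2/3 + 2/4 + 1/3 + 1/7 + 1/5 + 2/3 + 1/6 + 2/7 + 1/5 + 3/5 + 5/8 + 4/8 + 2/5 + 2/5 + 4/7 + 4/7 + 1/4 + 3/4 + 3/6 + 1/3 + 2/3 + 0/3 = 8677/840; mean = 8677/840 ÷ 23 = 8677/19320 = 0.449120… → 0.449.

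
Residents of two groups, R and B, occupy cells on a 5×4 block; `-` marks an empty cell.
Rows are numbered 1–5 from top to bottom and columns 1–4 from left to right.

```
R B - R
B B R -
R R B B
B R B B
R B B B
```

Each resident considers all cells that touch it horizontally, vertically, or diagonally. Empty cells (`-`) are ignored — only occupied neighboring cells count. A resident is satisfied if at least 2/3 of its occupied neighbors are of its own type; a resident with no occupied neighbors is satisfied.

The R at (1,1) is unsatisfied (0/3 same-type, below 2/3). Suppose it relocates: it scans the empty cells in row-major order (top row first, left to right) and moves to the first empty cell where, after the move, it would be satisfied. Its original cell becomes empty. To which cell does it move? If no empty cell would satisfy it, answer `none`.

none

Vacating (1,1). Empty cells in order:
  (1,3): 2/4 same-type → still unsatisfied.
  (2,4): 2/4 same-type → still unsatisfied.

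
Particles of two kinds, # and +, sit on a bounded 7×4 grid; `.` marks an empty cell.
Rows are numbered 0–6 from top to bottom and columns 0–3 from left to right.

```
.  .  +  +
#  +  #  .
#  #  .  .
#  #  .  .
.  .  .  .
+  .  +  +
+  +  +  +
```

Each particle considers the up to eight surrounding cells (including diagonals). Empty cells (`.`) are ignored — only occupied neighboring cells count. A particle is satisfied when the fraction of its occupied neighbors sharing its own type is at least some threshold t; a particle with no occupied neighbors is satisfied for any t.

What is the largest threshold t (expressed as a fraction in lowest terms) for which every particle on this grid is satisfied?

Row 0: (0,2)+ 2/3 · (0,3)+ 1/2
Row 1: (1,0)# 2/3 · (1,1)+ 1/5 · (1,2)# 1/4
Row 2: (2,0)# 4/5 · (2,1)# 5/6
Row 3: (3,0)# 3/3 · (3,1)# 3/3
Row 5: (5,0)+ 2/2 · (5,2)+ 4/4 · (5,3)+ 3/3
Row 6: (6,0)+ 2/2 · (6,1)+ 4/4 · (6,2)+ 4/4 · (6,3)+ 3/3
The smallest same-type fraction is 1/5 at (1,1), which reduces to 1/5. Any threshold above that leaves this particle unsatisfied.

1/5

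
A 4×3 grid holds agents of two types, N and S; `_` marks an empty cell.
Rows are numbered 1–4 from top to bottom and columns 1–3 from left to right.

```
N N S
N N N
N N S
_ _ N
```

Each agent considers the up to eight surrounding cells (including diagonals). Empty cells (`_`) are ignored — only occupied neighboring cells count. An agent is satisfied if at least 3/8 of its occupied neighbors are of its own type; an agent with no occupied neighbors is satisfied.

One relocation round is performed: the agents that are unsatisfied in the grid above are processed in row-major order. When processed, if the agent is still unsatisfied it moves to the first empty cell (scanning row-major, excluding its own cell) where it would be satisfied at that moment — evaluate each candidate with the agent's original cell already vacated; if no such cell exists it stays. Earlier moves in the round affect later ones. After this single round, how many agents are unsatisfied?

Initially unsatisfied (in order): (1,3), (3,3).
  (1,3): no empty cell satisfies it; stays.
  (3,3): no empty cell satisfies it; stays.
Resulting grid:
N N S
N N N
N N S
_ _ N
Unsatisfied now: (1,3), (3,3).

2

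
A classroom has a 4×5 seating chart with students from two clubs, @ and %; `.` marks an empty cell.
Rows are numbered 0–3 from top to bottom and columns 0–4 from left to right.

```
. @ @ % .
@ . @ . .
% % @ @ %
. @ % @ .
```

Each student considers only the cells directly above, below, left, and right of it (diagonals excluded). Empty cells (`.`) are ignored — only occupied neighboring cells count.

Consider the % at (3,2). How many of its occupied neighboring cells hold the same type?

0

Occupied neighbors of (3,2): (2,2)=@, (3,1)=@, (3,3)=@.
Same type (%): 0 of 3.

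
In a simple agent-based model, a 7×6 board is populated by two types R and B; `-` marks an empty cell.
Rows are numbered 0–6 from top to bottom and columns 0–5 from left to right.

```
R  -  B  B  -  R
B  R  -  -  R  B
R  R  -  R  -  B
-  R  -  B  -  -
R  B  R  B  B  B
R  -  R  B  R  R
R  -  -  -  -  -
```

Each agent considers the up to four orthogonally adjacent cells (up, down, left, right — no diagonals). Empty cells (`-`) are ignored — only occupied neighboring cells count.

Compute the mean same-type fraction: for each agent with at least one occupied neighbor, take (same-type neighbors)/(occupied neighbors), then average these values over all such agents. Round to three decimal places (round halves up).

(0,0)R 0/1
(0,2)B 1/1
(0,3)B 1/1
(0,5)R 0/1
(1,0)B 0/3
(1,1)R 1/2
(1,4)R 0/1
(1,5)B 1/3
(2,0)R 1/2
(2,1)R 3/3
(2,3)R 0/1
(2,5)B 1/1
(3,1)R 1/2
(3,3)B 1/2
(4,0)R 1/2
(4,1)B 0/3
(4,2)R 1/3
(4,3)B 3/4
(4,4)B 2/3
(4,5)B 1/2
(5,0)R 2/2
(5,2)R 1/2
(5,3)B 1/3
(5,4)R 1/3
(5,5)R 1/2
(6,0)R 1/1
Sum over 26 agents: 0/1 + 1/1 + 1/1 + 0/1 + 0/3 + 1/2 + 0/1 + 1/3 + 1/2 + 3/3 + 0/1 + 1/1 + 1/2 + 1/2 + 1/2 + 0/3 + 1/3 + 3/4 + 2/3 + 1/2 + 2/2 + 1/2 + 1/3 + 1/3 + 1/2 + 1/1 = 51/4; mean = 51/4 ÷ 26 = 51/104 = 0.490384… → 0.490.

0.490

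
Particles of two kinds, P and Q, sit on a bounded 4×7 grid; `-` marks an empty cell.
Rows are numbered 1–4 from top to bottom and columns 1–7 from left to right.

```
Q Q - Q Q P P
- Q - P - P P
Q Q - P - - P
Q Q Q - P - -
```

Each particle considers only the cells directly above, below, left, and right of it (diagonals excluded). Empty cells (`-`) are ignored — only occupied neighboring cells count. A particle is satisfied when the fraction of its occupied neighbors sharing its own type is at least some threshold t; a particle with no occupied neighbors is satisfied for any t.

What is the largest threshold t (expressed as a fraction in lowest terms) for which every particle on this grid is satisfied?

1/2

(1,1)Q 1/1
(1,2)Q 2/2
(1,4)Q 1/2
(1,5)Q 1/2
(1,6)P 2/3
(1,7)P 2/2
(2,2)Q 2/2
(2,4)P 1/2
(2,6)P 2/2
(2,7)P 3/3
(3,1)Q 2/2
(3,2)Q 3/3
(3,4)P 1/1
(3,7)P 1/1
(4,1)Q 2/2
(4,2)Q 3/3
(4,3)Q 1/1
(4,5)P — no occupied neighbors
The smallest same-type fraction is 1/2 at (1,4), which reduces to 1/2. Any threshold above that leaves this particle unsatisfied.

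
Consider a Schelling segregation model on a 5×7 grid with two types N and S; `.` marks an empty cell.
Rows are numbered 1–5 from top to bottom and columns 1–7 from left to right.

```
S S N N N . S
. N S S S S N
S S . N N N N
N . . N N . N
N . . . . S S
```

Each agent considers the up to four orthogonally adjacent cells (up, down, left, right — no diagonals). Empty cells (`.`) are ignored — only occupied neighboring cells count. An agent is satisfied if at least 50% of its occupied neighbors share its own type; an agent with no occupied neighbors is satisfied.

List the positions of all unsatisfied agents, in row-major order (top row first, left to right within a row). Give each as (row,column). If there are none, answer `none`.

(1,2), (1,3), (1,7), (2,2), (2,3), (2,6), (2,7)

(1,1)S 1/1 ok
(1,2)S 1/3 unhappy
(1,3)N 1/3 unhappy
(1,4)N 2/3 ok
(1,5)N 1/2 ok
(1,7)S 0/1 unhappy
(2,2)N 0/3 unhappy
(2,3)S 1/3 unhappy
(2,4)S 2/4 ok
(2,5)S 2/4 ok
(2,6)S 1/3 unhappy
(2,7)N 1/3 unhappy
(3,1)S 1/2 ok
(3,2)S 1/2 ok
(3,4)N 2/3 ok
(3,5)N 3/4 ok
(3,6)N 2/3 ok
(3,7)N 3/3 ok
(4,1)N 1/2 ok
(4,4)N 2/2 ok
(4,5)N 2/2 ok
(4,7)N 1/2 ok
(5,1)N 1/1 ok
(5,6)S 1/1 ok
(5,7)S 1/2 ok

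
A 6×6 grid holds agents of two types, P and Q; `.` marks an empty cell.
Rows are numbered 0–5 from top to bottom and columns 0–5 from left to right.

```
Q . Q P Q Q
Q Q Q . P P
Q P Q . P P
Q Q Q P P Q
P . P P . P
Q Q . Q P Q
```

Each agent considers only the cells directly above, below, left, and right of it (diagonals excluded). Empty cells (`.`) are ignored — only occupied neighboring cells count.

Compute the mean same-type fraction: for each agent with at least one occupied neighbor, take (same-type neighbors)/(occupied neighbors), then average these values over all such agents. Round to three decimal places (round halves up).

0.506

(0,0)Q 1/1
(0,2)Q 1/2
(0,3)P 0/2
(0,4)Q 1/3
(0,5)Q 1/2
(1,0)Q 3/3
(1,1)Q 2/3
(1,2)Q 3/3
(1,4)P 2/3
(1,5)P 2/3
(2,0)Q 2/3
(2,1)P 0/4
(2,2)Q 2/3
(2,4)P 3/3
(2,5)P 2/3
(3,0)Q 2/3
(3,1)Q 2/3
(3,2)Q 2/4
(3,3)P 2/3
(3,4)P 2/3
(3,5)Q 0/3
(4,0)P 0/2
(4,2)P 1/2
(4,3)P 2/3
(4,5)P 0/2
(5,0)Q 1/2
(5,1)Q 1/1
(5,3)Q 0/2
(5,4)P 0/2
(5,5)Q 0/2
Sum over 30 agents: 1/1 + 1/2 + 0/2 + 1/3 + 1/2 + 3/3 + 2/3 + 3/3 + 2/3 + 2/3 + 2/3 + 0/4 + 2/3 + 3/3 + 2/3 + 2/3 + 2/3 + 2/4 + 2/3 + 2/3 + 0/3 + 0/2 + 1/2 + 2/3 + 0/2 + 1/2 + 1/1 + 0/2 + 0/2 + 0/2 = 91/6; mean = 91/6 ÷ 30 = 91/180 = 0.505555… → 0.506.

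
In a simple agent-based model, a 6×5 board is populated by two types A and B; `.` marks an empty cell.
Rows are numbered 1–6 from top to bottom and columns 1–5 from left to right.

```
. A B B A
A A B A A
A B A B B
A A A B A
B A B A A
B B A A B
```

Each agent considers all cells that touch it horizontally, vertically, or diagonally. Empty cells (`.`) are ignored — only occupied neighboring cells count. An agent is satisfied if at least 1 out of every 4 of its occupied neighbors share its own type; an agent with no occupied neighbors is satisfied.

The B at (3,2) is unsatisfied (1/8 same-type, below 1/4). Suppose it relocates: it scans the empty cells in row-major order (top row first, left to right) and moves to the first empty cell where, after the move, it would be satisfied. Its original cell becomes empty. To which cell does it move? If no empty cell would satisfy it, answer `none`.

none

Vacating (3,2). Empty cells in order:
  (1,1): 0/3 same-type → still unsatisfied.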